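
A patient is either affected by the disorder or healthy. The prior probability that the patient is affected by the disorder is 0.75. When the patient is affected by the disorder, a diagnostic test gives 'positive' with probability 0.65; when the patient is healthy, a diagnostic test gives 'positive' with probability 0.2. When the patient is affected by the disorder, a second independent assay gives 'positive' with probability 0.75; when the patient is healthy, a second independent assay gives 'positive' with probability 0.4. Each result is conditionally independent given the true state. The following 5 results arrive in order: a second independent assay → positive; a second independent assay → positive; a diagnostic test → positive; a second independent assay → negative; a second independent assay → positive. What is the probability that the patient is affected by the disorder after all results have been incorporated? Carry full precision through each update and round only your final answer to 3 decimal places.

After a second independent assay='positive': P(affected) = 0.75·0.7500 / (0.75·0.7500 + 0.4·0.2500) ≈ 0.8491
After a second independent assay='positive': P(affected) = 0.75·0.8491 / (0.75·0.8491 + 0.4·0.1509) ≈ 0.9134
After a diagnostic test='positive': P(affected) = 0.65·0.9134 / (0.65·0.9134 + 0.2·0.0866) ≈ 0.9717
After a second independent assay='negative': P(affected) = 0.25·0.9717 / (0.25·0.9717 + 0.6·0.0283) ≈ 0.9346
After a second independent assay='positive': P(affected) = 0.75·0.9346 / (0.75·0.9346 + 0.4·0.0654) ≈ 0.9640

0.964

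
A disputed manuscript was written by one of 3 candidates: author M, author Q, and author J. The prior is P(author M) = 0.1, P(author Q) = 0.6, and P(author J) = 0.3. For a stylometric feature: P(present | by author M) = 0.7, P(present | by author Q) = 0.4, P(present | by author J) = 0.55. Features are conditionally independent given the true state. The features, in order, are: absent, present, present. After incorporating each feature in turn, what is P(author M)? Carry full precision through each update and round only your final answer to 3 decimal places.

0.130

After 'absent': normaliser = 0.3·0.1000 + 0.6·0.6000 + 0.45·0.3000; P(author M) ≈ 0.0571, P(author Q) ≈ 0.6857, P(author J) ≈ 0.2571
After 'present': normaliser = 0.7·0.0571 + 0.4·0.6857 + 0.55·0.2571; P(author M) ≈ 0.0878, P(author Q) ≈ 0.6019, P(author J) ≈ 0.3103
After 'present': normaliser = 0.7·0.0878 + 0.4·0.6019 + 0.55·0.3103; P(author M) ≈ 0.1299, P(author Q) ≈ 0.5091, P(author J) ≈ 0.3610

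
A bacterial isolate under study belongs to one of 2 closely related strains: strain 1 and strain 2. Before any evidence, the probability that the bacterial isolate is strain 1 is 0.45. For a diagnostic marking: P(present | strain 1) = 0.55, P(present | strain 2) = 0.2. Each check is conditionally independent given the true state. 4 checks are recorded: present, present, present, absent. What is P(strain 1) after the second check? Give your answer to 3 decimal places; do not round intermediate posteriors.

0.861

After 'present': P(strain 1) = 0.55·0.4500 / (0.55·0.4500 + 0.2·0.5500) ≈ 0.6923
After 'present': P(strain 1) = 0.55·0.6923 / (0.55·0.6923 + 0.2·0.3077) ≈ 0.8609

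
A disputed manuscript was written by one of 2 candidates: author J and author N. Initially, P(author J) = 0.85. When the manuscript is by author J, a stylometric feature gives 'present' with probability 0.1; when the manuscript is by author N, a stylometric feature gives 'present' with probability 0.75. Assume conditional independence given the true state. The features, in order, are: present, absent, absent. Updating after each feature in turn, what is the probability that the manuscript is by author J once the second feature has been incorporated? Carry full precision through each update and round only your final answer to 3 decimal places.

After 'present': P(author J) = 0.1·0.8500 / (0.1·0.8500 + 0.75·0.1500) ≈ 0.4304
After 'absent': P(author J) = 0.9·0.4304 / (0.9·0.4304 + 0.25·0.5696) ≈ 0.7312

0.731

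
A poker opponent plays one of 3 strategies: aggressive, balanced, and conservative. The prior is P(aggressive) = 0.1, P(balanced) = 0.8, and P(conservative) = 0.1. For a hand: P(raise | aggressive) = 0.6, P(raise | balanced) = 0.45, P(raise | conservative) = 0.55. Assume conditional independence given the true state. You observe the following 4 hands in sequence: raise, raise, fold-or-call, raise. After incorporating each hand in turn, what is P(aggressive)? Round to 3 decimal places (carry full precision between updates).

0.154

After 'raise': normaliser = 0.6·0.1000 + 0.45·0.8000 + 0.55·0.1000; P(aggressive) ≈ 0.1263, P(balanced) ≈ 0.7579, P(conservative) ≈ 0.1158
After 'raise': normaliser = 0.6·0.1263 + 0.45·0.7579 + 0.55·0.1158; P(aggressive) ≈ 0.1577, P(balanced) ≈ 0.7097, P(conservative) ≈ 0.1325
After 'fold-or-call': normaliser = 0.4·0.1577 + 0.55·0.7097 + 0.45·0.1325; P(aggressive) ≈ 0.1230, P(balanced) ≈ 0.7608, P(conservative) ≈ 0.1162
After 'raise': normaliser = 0.6·0.1230 + 0.45·0.7608 + 0.55·0.1162; P(aggressive) ≈ 0.1537, P(balanced) ≈ 0.7132, P(conservative) ≈ 0.1332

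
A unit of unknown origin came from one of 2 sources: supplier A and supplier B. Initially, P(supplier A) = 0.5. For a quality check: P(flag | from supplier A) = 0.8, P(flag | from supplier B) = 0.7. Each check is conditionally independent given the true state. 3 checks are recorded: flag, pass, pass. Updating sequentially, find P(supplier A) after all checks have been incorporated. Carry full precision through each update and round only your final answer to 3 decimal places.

After 'flag': P(supplier A) = 0.8·0.5000 / (0.8·0.5000 + 0.7·0.5000) ≈ 0.5333
After 'pass': P(supplier A) = 0.2·0.5333 / (0.2·0.5333 + 0.3·0.4667) ≈ 0.4324
After 'pass': P(supplier A) = 0.2·0.4324 / (0.2·0.4324 + 0.3·0.5676) ≈ 0.3368

0.337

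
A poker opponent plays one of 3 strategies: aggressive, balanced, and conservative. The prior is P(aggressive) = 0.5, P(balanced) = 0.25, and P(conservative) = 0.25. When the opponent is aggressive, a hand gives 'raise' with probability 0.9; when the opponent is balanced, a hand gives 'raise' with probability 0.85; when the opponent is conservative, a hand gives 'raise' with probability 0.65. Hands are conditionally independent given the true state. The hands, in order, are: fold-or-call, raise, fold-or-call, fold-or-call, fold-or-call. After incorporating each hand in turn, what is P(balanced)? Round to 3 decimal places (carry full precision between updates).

0.042

Each posterior becomes the prior for the next update.
After 'fold-or-call': normaliser = 0.1·0.5000 + 0.15·0.2500 + 0.35·0.2500; P(aggressive) ≈ 0.2857, P(balanced) ≈ 0.2143, P(conservative) ≈ 0.5000
After 'raise': normaliser = 0.9·0.2857 + 0.85·0.2143 + 0.65·0.5000; P(aggressive) ≈ 0.3364, P(balanced) ≈ 0.2383, P(conservative) ≈ 0.4252
After 'fold-or-call': normaliser = 0.1·0.3364 + 0.15·0.2383 + 0.35·0.4252; P(aggressive) ≈ 0.1542, P(balanced) ≈ 0.1638, P(conservative) ≈ 0.6820
After 'fold-or-call': normaliser = 0.1·0.1542 + 0.15·0.1638 + 0.35·0.6820; P(aggressive) ≈ 0.0553, P(balanced) ≈ 0.0882, P(conservative) ≈ 0.8565
After 'fold-or-call': normaliser = 0.1·0.0553 + 0.15·0.0882 + 0.35·0.8565; P(aggressive) ≈ 0.0174, P(balanced) ≈ 0.0415, P(conservative) ≈ 0.9411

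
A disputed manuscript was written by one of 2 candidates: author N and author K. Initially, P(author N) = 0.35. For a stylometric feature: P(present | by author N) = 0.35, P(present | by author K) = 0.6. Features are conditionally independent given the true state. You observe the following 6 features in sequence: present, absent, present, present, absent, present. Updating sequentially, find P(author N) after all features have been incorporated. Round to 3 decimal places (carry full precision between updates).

0.141

After 'present': P(author N) = 0.35·0.3500 / (0.35·0.3500 + 0.6·0.6500) ≈ 0.2390
After 'absent': P(author N) = 0.65·0.2390 / (0.65·0.2390 + 0.4·0.7610) ≈ 0.3379
After 'present': P(author N) = 0.35·0.3379 / (0.35·0.3379 + 0.6·0.6621) ≈ 0.2294
After 'present': P(author N) = 0.35·0.2294 / (0.35·0.2294 + 0.6·0.7706) ≈ 0.1480
After 'absent': P(author N) = 0.65·0.1480 / (0.65·0.1480 + 0.4·0.8520) ≈ 0.2201
After 'present': P(author N) = 0.35·0.2201 / (0.35·0.2201 + 0.6·0.7799) ≈ 0.1414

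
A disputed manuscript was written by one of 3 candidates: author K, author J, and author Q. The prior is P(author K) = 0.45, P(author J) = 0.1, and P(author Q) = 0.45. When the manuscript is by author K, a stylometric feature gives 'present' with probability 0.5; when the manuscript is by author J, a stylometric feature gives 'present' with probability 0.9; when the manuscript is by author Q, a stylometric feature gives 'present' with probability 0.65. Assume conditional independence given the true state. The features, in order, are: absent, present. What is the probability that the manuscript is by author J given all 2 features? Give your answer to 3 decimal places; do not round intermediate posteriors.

After 'absent': normaliser = 0.5·0.4500 + 0.1·0.1000 + 0.35·0.4500; P(author K) ≈ 0.5732, P(author J) ≈ 0.0255, P(author Q) ≈ 0.4013
After 'present': normaliser = 0.5·0.5732 + 0.9·0.0255 + 0.65·0.4013; P(author K) ≈ 0.5025, P(author J) ≈ 0.0402, P(author Q) ≈ 0.4573

0.040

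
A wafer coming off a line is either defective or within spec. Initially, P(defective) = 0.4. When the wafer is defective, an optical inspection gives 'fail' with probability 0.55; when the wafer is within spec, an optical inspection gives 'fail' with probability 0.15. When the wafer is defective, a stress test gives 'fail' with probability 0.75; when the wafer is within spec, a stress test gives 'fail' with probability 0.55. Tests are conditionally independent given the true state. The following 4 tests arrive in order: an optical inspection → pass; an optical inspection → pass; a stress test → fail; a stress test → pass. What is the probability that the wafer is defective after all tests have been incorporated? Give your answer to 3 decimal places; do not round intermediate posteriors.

After an optical inspection='pass': P(defective) = 0.45·0.4000 / (0.45·0.4000 + 0.85·0.6000) ≈ 0.2609
After an optical inspection='pass': P(defective) = 0.45·0.2609 / (0.45·0.2609 + 0.85·0.7391) ≈ 0.1574
After a stress test='fail': P(defective) = 0.75·0.1574 / (0.75·0.1574 + 0.55·0.8426) ≈ 0.2031
After a stress test='pass': P(defective) = 0.25·0.2031 / (0.25·0.2031 + 0.45·0.7969) ≈ 0.1240

0.124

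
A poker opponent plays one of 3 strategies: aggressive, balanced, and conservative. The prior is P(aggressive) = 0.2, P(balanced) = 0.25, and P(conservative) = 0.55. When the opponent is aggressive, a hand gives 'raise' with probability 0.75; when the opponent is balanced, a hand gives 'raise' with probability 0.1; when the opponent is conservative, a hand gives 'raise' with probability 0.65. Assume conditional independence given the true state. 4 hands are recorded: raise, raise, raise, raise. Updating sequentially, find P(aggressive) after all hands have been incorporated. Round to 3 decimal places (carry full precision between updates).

0.392

After 'raise': normaliser = 0.75·0.2000 + 0.1·0.2500 + 0.65·0.5500; P(aggressive) ≈ 0.2817, P(balanced) ≈ 0.0469, P(conservative) ≈ 0.6714
After 'raise': normaliser = 0.75·0.2817 + 0.1·0.0469 + 0.65·0.6714; P(aggressive) ≈ 0.3239, P(balanced) ≈ 0.0072, P(conservative) ≈ 0.6689
After 'raise': normaliser = 0.75·0.3239 + 0.1·0.0072 + 0.65·0.6689; P(aggressive) ≈ 0.3580, P(balanced) ≈ 0.0011, P(conservative) ≈ 0.6409
After 'raise': normaliser = 0.75·0.3580 + 0.1·0.0011 + 0.65·0.6409; P(aggressive) ≈ 0.3919, P(balanced) ≈ 0.0002, P(conservative) ≈ 0.6080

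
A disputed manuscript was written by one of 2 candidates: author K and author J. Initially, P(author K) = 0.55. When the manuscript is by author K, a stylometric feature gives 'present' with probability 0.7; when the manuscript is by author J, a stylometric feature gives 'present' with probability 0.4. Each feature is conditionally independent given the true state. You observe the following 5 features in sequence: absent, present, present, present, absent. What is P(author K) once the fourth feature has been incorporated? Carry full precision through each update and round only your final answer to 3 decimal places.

After 'absent': P(author K) = 0.3·0.5500 / (0.3·0.5500 + 0.6·0.4500) ≈ 0.3793
After 'present': P(author K) = 0.7·0.3793 / (0.7·0.3793 + 0.4·0.6207) ≈ 0.5168
After 'present': P(author K) = 0.7·0.5168 / (0.7·0.5168 + 0.4·0.4832) ≈ 0.6518
After 'present': P(author K) = 0.7·0.6518 / (0.7·0.6518 + 0.4·0.3482) ≈ 0.7661

0.766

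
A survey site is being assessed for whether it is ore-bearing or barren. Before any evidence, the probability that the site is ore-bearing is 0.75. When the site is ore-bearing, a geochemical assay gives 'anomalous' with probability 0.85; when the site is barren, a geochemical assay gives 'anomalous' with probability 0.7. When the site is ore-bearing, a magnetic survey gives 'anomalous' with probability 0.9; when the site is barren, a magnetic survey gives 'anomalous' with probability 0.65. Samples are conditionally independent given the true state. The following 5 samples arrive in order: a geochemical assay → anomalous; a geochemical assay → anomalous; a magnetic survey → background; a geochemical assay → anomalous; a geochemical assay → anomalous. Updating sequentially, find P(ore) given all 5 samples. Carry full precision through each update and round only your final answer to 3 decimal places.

0.651

After a geochemical assay='anomalous': P(ore) = 0.85·0.7500 / (0.85·0.7500 + 0.7·0.2500) ≈ 0.7846
After a geochemical assay='anomalous': P(ore) = 0.85·0.7846 / (0.85·0.7846 + 0.7·0.2154) ≈ 0.8156
After a magnetic survey='background': P(ore) = 0.1·0.8156 / (0.1·0.8156 + 0.35·0.1844) ≈ 0.5583
After a geochemical assay='anomalous': P(ore) = 0.85·0.5583 / (0.85·0.5583 + 0.7·0.4417) ≈ 0.6055
After a geochemical assay='anomalous': P(ore) = 0.85·0.6055 / (0.85·0.6055 + 0.7·0.3945) ≈ 0.6508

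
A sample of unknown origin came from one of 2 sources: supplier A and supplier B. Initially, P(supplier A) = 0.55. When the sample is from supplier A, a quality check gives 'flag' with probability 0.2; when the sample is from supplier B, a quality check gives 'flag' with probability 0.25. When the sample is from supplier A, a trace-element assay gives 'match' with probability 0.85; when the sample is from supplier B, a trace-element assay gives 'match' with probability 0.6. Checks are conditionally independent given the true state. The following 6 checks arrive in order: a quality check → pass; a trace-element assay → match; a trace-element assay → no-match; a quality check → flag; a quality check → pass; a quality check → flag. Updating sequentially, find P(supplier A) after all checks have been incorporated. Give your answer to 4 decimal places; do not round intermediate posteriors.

After a quality check='pass': P(supplier A) = 0.8·0.5500 / (0.8·0.5500 + 0.75·0.4500) ≈ 0.5659
After a trace-element assay='match': P(supplier A) = 0.85·0.5659 / (0.85·0.5659 + 0.6·0.4341) ≈ 0.6487
After a trace-element assay='no-match': P(supplier A) = 0.15·0.6487 / (0.15·0.6487 + 0.4·0.3513) ≈ 0.4092
After a quality check='flag': P(supplier A) = 0.2·0.4092 / (0.2·0.4092 + 0.25·0.5908) ≈ 0.3565
After a quality check='pass': P(supplier A) = 0.8·0.3565 / (0.8·0.3565 + 0.75·0.6435) ≈ 0.3715
After a quality check='flag': P(supplier A) = 0.2·0.3715 / (0.2·0.3715 + 0.25·0.6285) ≈ 0.3210

0.3210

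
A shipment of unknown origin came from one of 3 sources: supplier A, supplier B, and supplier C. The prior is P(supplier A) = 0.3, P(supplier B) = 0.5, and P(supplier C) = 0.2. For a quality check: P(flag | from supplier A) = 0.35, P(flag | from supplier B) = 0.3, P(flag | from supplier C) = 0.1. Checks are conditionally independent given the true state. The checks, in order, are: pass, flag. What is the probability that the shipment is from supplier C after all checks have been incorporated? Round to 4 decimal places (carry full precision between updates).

After 'pass': normaliser = 0.65·0.3000 + 0.7·0.5000 + 0.9·0.2000; P(supplier A) ≈ 0.2690, P(supplier B) ≈ 0.4828, P(supplier C) ≈ 0.2483
After 'flag': normaliser = 0.35·0.2690 + 0.3·0.4828 + 0.1·0.2483; P(supplier A) ≈ 0.3569, P(supplier B) ≈ 0.5490, P(supplier C) ≈ 0.0941

0.0941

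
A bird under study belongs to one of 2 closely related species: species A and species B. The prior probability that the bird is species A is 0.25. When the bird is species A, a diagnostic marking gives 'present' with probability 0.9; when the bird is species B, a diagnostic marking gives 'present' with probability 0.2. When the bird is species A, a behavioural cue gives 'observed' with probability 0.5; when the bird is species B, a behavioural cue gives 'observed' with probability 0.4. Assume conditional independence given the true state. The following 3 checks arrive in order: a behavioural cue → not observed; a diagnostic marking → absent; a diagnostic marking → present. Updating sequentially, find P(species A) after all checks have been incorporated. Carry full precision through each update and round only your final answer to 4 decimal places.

After a behavioural cue='not observed': P(species A) = 0.5·0.2500 / (0.5·0.2500 + 0.6·0.7500) ≈ 0.2174
After a diagnostic marking='absent': P(species A) = 0.1·0.2174 / (0.1·0.2174 + 0.8·0.7826) ≈ 0.0336
After a diagnostic marking='present': P(species A) = 0.9·0.0336 / (0.9·0.0336 + 0.2·0.9664) ≈ 0.1351

0.1351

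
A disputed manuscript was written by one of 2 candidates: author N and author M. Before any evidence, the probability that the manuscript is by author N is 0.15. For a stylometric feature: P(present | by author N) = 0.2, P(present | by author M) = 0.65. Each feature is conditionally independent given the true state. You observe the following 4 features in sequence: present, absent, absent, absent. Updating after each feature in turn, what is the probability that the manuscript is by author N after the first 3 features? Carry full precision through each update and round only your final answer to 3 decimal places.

After 'present': P(author N) = 0.2·0.1500 / (0.2·0.1500 + 0.65·0.8500) ≈ 0.0515
After 'absent': P(author N) = 0.8·0.0515 / (0.8·0.0515 + 0.35·0.9485) ≈ 0.1104
After 'absent': P(author N) = 0.8·0.1104 / (0.8·0.1104 + 0.35·0.8896) ≈ 0.2210

0.221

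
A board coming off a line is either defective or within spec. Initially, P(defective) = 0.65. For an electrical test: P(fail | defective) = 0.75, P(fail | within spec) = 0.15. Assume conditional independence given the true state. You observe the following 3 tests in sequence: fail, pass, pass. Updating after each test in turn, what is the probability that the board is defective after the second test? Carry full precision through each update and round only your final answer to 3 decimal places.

After 'fail': P(defective) = 0.75·0.6500 / (0.75·0.6500 + 0.15·0.3500) ≈ 0.9028
After 'pass': P(defective) = 0.25·0.9028 / (0.25·0.9028 + 0.85·0.0972) ≈ 0.7320

0.732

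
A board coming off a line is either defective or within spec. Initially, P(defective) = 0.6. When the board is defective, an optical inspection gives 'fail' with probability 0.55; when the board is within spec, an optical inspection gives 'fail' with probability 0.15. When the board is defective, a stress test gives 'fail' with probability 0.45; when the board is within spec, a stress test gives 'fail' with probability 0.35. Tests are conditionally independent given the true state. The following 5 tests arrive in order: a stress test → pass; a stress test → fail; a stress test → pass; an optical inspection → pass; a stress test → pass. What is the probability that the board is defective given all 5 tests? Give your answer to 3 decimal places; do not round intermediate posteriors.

0.382

After a stress test='pass': P(defective) = 0.55·0.6000 / (0.55·0.6000 + 0.65·0.4000) ≈ 0.5593
After a stress test='fail': P(defective) = 0.45·0.5593 / (0.45·0.5593 + 0.35·0.4407) ≈ 0.6200
After a stress test='pass': P(defective) = 0.55·0.6200 / (0.55·0.6200 + 0.65·0.3800) ≈ 0.5800
After an optical inspection='pass': P(defective) = 0.45·0.5800 / (0.45·0.5800 + 0.85·0.4200) ≈ 0.4223
After a stress test='pass': P(defective) = 0.55·0.4223 / (0.55·0.4223 + 0.65·0.5777) ≈ 0.3822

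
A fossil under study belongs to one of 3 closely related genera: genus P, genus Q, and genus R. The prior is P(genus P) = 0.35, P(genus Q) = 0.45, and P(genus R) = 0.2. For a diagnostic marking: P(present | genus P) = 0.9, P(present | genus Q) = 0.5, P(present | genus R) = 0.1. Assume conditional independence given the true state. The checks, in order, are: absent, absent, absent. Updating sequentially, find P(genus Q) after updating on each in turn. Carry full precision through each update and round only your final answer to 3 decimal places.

After 'absent': normaliser = 0.1·0.3500 + 0.5·0.4500 + 0.9·0.2000; P(genus P) ≈ 0.0795, P(genus Q) ≈ 0.5114, P(genus R) ≈ 0.4091
After 'absent': normaliser = 0.1·0.0795 + 0.5·0.5114 + 0.9·0.4091; P(genus P) ≈ 0.0126, P(genus Q) ≈ 0.4047, P(genus R) ≈ 0.5827
After 'absent': normaliser = 0.1·0.0126 + 0.5·0.4047 + 0.9·0.5827; P(genus P) ≈ 0.0017, P(genus Q) ≈ 0.2779, P(genus R) ≈ 0.7204

0.278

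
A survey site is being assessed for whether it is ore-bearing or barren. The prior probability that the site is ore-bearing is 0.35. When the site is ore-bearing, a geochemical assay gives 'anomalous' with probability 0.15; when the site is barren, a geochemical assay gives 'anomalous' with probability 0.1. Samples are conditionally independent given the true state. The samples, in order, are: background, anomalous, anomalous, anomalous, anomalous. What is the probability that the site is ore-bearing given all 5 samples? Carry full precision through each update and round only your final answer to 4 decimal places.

After 'background': P(ore) = 0.85·0.3500 / (0.85·0.3500 + 0.9·0.6500) ≈ 0.3371
After 'anomalous': P(ore) = 0.15·0.3371 / (0.15·0.3371 + 0.1·0.6629) ≈ 0.4327
After 'anomalous': P(ore) = 0.15·0.4327 / (0.15·0.4327 + 0.1·0.5673) ≈ 0.5336
After 'anomalous': P(ore) = 0.15·0.5336 / (0.15·0.5336 + 0.1·0.4664) ≈ 0.6319
After 'anomalous': P(ore) = 0.15·0.6319 / (0.15·0.6319 + 0.1·0.3681) ≈ 0.7202

0.7202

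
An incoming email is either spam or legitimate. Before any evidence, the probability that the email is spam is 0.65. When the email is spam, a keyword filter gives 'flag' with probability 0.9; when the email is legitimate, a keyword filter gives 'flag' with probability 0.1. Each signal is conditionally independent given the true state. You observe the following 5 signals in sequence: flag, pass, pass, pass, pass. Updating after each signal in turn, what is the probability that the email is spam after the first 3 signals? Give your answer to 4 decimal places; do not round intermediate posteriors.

Each posterior becomes the prior for the next update.
After 'flag': P(spam) = 0.9·0.6500 / (0.9·0.6500 + 0.1·0.3500) ≈ 0.9435
After 'pass': P(spam) = 0.1·0.9435 / (0.1·0.9435 + 0.9·0.0565) ≈ 0.6500
After 'pass': P(spam) = 0.1·0.6500 / (0.1·0.6500 + 0.9·0.3500) ≈ 0.1711

0.1711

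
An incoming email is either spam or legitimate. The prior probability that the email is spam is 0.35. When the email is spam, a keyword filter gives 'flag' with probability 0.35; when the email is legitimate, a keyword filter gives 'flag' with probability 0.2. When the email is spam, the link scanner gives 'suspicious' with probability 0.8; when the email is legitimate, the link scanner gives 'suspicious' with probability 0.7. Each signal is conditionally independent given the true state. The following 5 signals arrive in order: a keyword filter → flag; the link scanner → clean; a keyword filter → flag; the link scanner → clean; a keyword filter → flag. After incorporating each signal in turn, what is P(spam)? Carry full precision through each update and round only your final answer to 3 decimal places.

Each posterior becomes the prior for the next update.
After a keyword filter='flag': P(spam) = 0.35·0.3500 / (0.35·0.3500 + 0.2·0.6500) ≈ 0.4851
After the link scanner='clean': P(spam) = 0.2·0.4851 / (0.2·0.4851 + 0.3·0.5149) ≈ 0.3858
After a keyword filter='flag': P(spam) = 0.35·0.3858 / (0.35·0.3858 + 0.2·0.6142) ≈ 0.5237
After the link scanner='clean': P(spam) = 0.2·0.5237 / (0.2·0.5237 + 0.3·0.4763) ≈ 0.4229
After a keyword filter='flag': P(spam) = 0.35·0.4229 / (0.35·0.4229 + 0.2·0.5771) ≈ 0.5619

0.562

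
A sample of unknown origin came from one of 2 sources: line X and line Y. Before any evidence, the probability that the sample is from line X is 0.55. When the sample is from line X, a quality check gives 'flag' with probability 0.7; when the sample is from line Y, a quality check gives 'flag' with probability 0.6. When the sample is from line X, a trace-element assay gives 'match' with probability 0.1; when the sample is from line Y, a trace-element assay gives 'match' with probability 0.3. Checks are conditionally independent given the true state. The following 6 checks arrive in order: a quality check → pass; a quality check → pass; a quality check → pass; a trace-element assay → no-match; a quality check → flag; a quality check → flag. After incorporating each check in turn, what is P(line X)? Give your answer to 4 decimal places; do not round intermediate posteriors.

Each posterior becomes the prior for the next update.
After a quality check='pass': P(line X) = 0.3·0.5500 / (0.3·0.5500 + 0.4·0.4500) ≈ 0.4783
After a quality check='pass': P(line X) = 0.3·0.4783 / (0.3·0.4783 + 0.4·0.5217) ≈ 0.4074
After a quality check='pass': P(line X) = 0.3·0.4074 / (0.3·0.4074 + 0.4·0.5926) ≈ 0.3402
After a trace-element assay='no-match': P(line X) = 0.9·0.3402 / (0.9·0.3402 + 0.7·0.6598) ≈ 0.3987
After a quality check='flag': P(line X) = 0.7·0.3987 / (0.7·0.3987 + 0.6·0.6013) ≈ 0.4361
After a quality check='flag': P(line X) = 0.7·0.4361 / (0.7·0.4361 + 0.6·0.5639) ≈ 0.4743

0.4743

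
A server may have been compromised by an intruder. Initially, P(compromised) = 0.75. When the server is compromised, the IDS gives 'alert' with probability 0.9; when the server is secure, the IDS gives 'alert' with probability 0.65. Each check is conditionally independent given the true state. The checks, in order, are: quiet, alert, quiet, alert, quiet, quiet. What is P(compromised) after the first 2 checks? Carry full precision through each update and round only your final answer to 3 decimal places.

After 'quiet': P(compromised) = 0.1·0.7500 / (0.1·0.7500 + 0.35·0.2500) ≈ 0.4615
After 'alert': P(compromised) = 0.9·0.4615 / (0.9·0.4615 + 0.65·0.5385) ≈ 0.5427

0.543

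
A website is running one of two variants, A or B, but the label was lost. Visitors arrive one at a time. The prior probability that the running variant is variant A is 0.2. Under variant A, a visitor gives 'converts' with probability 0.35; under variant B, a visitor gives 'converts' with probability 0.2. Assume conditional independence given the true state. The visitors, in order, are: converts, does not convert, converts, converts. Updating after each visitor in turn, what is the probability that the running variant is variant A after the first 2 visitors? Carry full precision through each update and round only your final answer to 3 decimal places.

Each posterior becomes the prior for the next update.
After 'converts': P(A) = 0.35·0.2000 / (0.35·0.2000 + 0.2·0.8000) ≈ 0.3043
After 'does not convert': P(A) = 0.65·0.3043 / (0.65·0.3043 + 0.8·0.6957) ≈ 0.2622

0.262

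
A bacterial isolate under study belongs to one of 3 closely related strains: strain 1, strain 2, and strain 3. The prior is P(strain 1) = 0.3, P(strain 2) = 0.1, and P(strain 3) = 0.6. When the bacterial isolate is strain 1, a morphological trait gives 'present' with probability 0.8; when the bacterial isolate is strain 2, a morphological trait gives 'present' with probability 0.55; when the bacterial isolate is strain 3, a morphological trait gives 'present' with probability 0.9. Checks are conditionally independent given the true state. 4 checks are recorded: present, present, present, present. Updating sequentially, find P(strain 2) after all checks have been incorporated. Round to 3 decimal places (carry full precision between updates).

After 'present': normaliser = 0.8·0.3000 + 0.55·0.1000 + 0.9·0.6000; P(strain 1) ≈ 0.2874, P(strain 2) ≈ 0.0659, P(strain 3) ≈ 0.6467
After 'present': normaliser = 0.8·0.2874 + 0.55·0.0659 + 0.9·0.6467; P(strain 1) ≈ 0.2711, P(strain 2) ≈ 0.0427, P(strain 3) ≈ 0.6862
After 'present': normaliser = 0.8·0.2711 + 0.55·0.0427 + 0.9·0.6862; P(strain 1) ≈ 0.2528, P(strain 2) ≈ 0.0274, P(strain 3) ≈ 0.7198
After 'present': normaliser = 0.8·0.2528 + 0.55·0.0274 + 0.9·0.7198; P(strain 1) ≈ 0.2337, P(strain 2) ≈ 0.0174, P(strain 3) ≈ 0.7488

0.017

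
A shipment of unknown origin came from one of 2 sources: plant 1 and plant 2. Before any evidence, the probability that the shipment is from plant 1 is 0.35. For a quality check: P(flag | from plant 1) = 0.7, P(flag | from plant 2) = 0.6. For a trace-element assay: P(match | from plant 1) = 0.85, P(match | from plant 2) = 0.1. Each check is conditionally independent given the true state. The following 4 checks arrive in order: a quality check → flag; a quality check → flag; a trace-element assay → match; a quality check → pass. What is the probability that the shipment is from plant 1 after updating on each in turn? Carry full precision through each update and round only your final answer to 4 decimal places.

0.8237

After a quality check='flag': P(plant 1) = 0.7·0.3500 / (0.7·0.3500 + 0.6·0.6500) ≈ 0.3858
After a quality check='flag': P(plant 1) = 0.7·0.3858 / (0.7·0.3858 + 0.6·0.6142) ≈ 0.4229
After a trace-element assay='match': P(plant 1) = 0.85·0.4229 / (0.85·0.4229 + 0.1·0.5771) ≈ 0.8617
After a quality check='pass': P(plant 1) = 0.3·0.8617 / (0.3·0.8617 + 0.4·0.1383) ≈ 0.8237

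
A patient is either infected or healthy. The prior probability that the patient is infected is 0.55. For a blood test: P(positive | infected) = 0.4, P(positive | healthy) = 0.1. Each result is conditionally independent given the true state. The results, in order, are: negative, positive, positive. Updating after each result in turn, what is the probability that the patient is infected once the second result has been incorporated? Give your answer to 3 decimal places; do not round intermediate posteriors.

0.765

After 'negative': P(infected) = 0.6·0.5500 / (0.6·0.5500 + 0.9·0.4500) ≈ 0.4490
After 'positive': P(infected) = 0.4·0.4490 / (0.4·0.4490 + 0.1·0.5510) ≈ 0.7652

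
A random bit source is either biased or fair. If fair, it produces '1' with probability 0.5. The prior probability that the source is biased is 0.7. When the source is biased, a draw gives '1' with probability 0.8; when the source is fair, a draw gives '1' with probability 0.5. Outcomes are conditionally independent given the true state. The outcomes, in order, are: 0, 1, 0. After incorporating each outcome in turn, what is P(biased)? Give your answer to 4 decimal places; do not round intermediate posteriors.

Apply Bayes' rule sequentially, carrying P(biased) forward.
After '0': P(biased) = 0.2·0.7000 / (0.2·0.7000 + 0.5·0.3000) ≈ 0.4828
After '1': P(biased) = 0.8·0.4828 / (0.8·0.4828 + 0.5·0.5172) ≈ 0.5989
After '0': P(biased) = 0.2·0.5989 / (0.2·0.5989 + 0.5·0.4011) ≈ 0.3740

0.3740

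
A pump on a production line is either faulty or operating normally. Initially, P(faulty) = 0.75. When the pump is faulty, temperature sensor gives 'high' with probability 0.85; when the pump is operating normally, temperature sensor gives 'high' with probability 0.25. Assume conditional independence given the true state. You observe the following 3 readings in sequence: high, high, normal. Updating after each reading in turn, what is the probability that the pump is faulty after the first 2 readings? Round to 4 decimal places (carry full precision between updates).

After 'high': P(faulty) = 0.85·0.7500 / (0.85·0.7500 + 0.25·0.2500) ≈ 0.9107
After 'high': P(faulty) = 0.85·0.9107 / (0.85·0.9107 + 0.25·0.0893) ≈ 0.9720

0.9720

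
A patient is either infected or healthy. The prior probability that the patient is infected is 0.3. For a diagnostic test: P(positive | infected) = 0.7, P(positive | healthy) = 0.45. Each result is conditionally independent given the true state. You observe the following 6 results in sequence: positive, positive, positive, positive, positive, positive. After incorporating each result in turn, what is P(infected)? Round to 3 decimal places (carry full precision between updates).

0.859

After 'positive': P(infected) = 0.7·0.3000 / (0.7·0.3000 + 0.45·0.7000) ≈ 0.4000
After 'positive': P(infected) = 0.7·0.4000 / (0.7·0.4000 + 0.45·0.6000) ≈ 0.5091
After 'positive': P(infected) = 0.7·0.5091 / (0.7·0.5091 + 0.45·0.4909) ≈ 0.6173
After 'positive': P(infected) = 0.7·0.6173 / (0.7·0.6173 + 0.45·0.3827) ≈ 0.7150
After 'positive': P(infected) = 0.7·0.7150 / (0.7·0.7150 + 0.45·0.2850) ≈ 0.7961
After 'positive': P(infected) = 0.7·0.7961 / (0.7·0.7961 + 0.45·0.2039) ≈ 0.8586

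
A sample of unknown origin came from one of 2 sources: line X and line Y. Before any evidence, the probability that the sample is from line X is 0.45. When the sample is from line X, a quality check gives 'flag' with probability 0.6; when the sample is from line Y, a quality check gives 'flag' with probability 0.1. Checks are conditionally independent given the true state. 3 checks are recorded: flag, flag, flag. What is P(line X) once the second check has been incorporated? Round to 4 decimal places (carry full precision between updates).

Each posterior becomes the prior for the next update.
After 'flag': P(line X) = 0.6·0.4500 / (0.6·0.4500 + 0.1·0.5500) ≈ 0.8308
After 'flag': P(line X) = 0.6·0.8308 / (0.6·0.8308 + 0.1·0.1692) ≈ 0.9672

0.9672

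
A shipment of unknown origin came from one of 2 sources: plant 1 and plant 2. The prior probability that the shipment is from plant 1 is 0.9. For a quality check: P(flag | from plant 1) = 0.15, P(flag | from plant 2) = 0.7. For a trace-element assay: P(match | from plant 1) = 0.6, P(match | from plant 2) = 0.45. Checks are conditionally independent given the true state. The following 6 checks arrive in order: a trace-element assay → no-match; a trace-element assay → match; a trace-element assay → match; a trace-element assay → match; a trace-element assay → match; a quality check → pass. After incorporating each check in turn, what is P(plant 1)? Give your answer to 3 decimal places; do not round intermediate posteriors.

0.983

After a trace-element assay='no-match': P(plant 1) = 0.4·0.9000 / (0.4·0.9000 + 0.55·0.1000) ≈ 0.8675
After a trace-element assay='match': P(plant 1) = 0.6·0.8675 / (0.6·0.8675 + 0.45·0.1325) ≈ 0.8972
After a trace-element assay='match': P(plant 1) = 0.6·0.8972 / (0.6·0.8972 + 0.45·0.1028) ≈ 0.9209
After a trace-element assay='match': P(plant 1) = 0.6·0.9209 / (0.6·0.9209 + 0.45·0.0791) ≈ 0.9394
After a trace-element assay='match': P(plant 1) = 0.6·0.9394 / (0.6·0.9394 + 0.45·0.0606) ≈ 0.9539
After a quality check='pass': P(plant 1) = 0.85·0.9539 / (0.85·0.9539 + 0.3·0.0461) ≈ 0.9832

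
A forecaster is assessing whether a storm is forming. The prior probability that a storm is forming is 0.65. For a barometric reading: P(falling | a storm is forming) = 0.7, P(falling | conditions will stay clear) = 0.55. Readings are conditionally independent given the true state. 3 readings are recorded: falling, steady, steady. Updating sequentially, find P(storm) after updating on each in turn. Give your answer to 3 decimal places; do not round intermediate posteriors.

0.512

Each posterior becomes the prior for the next update.
After 'falling': P(storm) = 0.7·0.6500 / (0.7·0.6500 + 0.55·0.3500) ≈ 0.7027
After 'steady': P(storm) = 0.3·0.7027 / (0.3·0.7027 + 0.45·0.2973) ≈ 0.6118
After 'steady': P(storm) = 0.3·0.6118 / (0.3·0.6118 + 0.45·0.3882) ≈ 0.5123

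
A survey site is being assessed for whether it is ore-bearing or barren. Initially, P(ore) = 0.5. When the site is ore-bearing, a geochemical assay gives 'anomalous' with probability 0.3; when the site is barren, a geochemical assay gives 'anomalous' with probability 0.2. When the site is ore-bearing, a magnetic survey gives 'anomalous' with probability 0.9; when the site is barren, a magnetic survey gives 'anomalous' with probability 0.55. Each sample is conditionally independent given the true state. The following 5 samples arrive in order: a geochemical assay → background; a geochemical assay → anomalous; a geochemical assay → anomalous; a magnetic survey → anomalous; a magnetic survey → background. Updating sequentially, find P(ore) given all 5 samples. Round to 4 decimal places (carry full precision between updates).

0.4172

After a geochemical assay='background': P(ore) = 0.7·0.5000 / (0.7·0.5000 + 0.8·0.5000) ≈ 0.4667
After a geochemical assay='anomalous': P(ore) = 0.3·0.4667 / (0.3·0.4667 + 0.2·0.5333) ≈ 0.5676
After a geochemical assay='anomalous': P(ore) = 0.3·0.5676 / (0.3·0.5676 + 0.2·0.4324) ≈ 0.6632
After a magnetic survey='anomalous': P(ore) = 0.9·0.6632 / (0.9·0.6632 + 0.55·0.3368) ≈ 0.7631
After a magnetic survey='background': P(ore) = 0.1·0.7631 / (0.1·0.7631 + 0.45·0.2369) ≈ 0.4172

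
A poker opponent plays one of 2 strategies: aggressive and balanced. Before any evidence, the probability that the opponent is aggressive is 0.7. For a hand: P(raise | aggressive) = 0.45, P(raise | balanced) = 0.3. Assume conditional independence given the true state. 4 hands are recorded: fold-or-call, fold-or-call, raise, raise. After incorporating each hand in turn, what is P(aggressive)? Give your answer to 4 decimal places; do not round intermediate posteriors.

Each posterior becomes the prior for the next update.
After 'fold-or-call': P(aggressive) = 0.55·0.7000 / (0.55·0.7000 + 0.7·0.3000) ≈ 0.6471
After 'fold-or-call': P(aggressive) = 0.55·0.6471 / (0.55·0.6471 + 0.7·0.3529) ≈ 0.5902
After 'raise': P(aggressive) = 0.45·0.5902 / (0.45·0.5902 + 0.3·0.4098) ≈ 0.6836
After 'raise': P(aggressive) = 0.45·0.6836 / (0.45·0.6836 + 0.3·0.3164) ≈ 0.7642

0.7642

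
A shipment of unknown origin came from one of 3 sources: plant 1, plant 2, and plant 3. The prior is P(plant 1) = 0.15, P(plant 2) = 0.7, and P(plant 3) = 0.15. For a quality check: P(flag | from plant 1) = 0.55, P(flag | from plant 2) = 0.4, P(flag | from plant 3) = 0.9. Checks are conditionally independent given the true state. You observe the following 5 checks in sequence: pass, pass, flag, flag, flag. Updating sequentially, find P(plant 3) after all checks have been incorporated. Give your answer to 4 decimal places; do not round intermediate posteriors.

0.0491

After 'pass': normaliser = 0.45·0.1500 + 0.6·0.7000 + 0.1·0.1500; P(plant 1) ≈ 0.1343, P(plant 2) ≈ 0.8358, P(plant 3) ≈ 0.0299
After 'pass': normaliser = 0.45·0.1343 + 0.6·0.8358 + 0.1·0.0299; P(plant 1) ≈ 0.1070, P(plant 2) ≈ 0.8877, P(plant 3) ≈ 0.0053
After 'flag': normaliser = 0.55·0.1070 + 0.4·0.8877 + 0.9·0.0053; P(plant 1) ≈ 0.1406, P(plant 2) ≈ 0.8481, P(plant 3) ≈ 0.0114
After 'flag': normaliser = 0.55·0.1406 + 0.4·0.8481 + 0.9·0.0114; P(plant 1) ≈ 0.1811, P(plant 2) ≈ 0.7949, P(plant 3) ≈ 0.0240
After 'flag': normaliser = 0.55·0.1811 + 0.4·0.7949 + 0.9·0.0240; P(plant 1) ≈ 0.2269, P(plant 2) ≈ 0.7240, P(plant 3) ≈ 0.0491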